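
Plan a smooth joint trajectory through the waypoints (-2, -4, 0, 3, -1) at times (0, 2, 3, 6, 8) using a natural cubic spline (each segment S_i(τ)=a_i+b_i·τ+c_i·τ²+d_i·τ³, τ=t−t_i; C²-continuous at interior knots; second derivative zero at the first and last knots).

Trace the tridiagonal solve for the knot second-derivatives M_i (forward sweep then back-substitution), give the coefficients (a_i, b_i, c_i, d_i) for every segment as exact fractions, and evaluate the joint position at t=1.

Δ: Δ0=-1, Δ1=4, Δ2=1, Δ3=-2
row 1: diag=6, rhs=30; c'=1/6, d'=5
row 2: denom=8−1·1/6=47/6; d'=(-18−1·5)/(47/6)=-138/47
row 3: denom=10−3·18/47=416/47; d'=(-18−3·-138/47)/(416/47)=-27/26
back: M3=-27/26
back: M2=-138/47−18/47·-27/26=-33/13
back: M1=5−1/6·-33/13=141/26
M: M0=0, M1=141/26, M2=-33/13, M3=-27/26, M4=0
seg 0: a=-2, c=M0/2=0, d=(M1−M0)/(6·2)=47/104, b=Δ0−h0·(2M0+M1)/6=-73/26
seg 1: a=-4, c=M1/2=141/52, d=(M2−M1)/(6·1)=-69/52, b=Δ1−h1·(2M1+M2)/6=34/13
seg 2: a=0, c=M2/2=-33/26, d=(M3−M2)/(6·3)=1/12, b=Δ2−h2·(2M2+M3)/6=211/52
seg 3: a=3, c=M3/2=-27/52, d=(M4−M3)/(6·2)=9/104, b=Δ3−h3·(2M3+M4)/6=-17/13
t_q=1 → seg 0, τ=1; S=-2+-73/26·τ+0·τ²+47/104·τ³=-453/104

  seg 0: a=-2 b=-73/26 c=0 d=47/104
  seg 1: a=-4 b=34/13 c=141/52 d=-69/52
  seg 2: a=0 b=211/52 c=-33/26 d=1/12
  seg 3: a=3 b=-17/13 c=-27/52 d=9/104
S(1) = -453/104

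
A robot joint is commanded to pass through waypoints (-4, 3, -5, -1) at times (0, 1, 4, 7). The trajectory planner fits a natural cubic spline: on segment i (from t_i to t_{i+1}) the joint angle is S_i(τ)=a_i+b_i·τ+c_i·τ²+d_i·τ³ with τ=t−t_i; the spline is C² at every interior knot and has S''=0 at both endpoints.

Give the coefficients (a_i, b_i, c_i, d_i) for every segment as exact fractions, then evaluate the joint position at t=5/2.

Δ: Δ0=7, Δ1=-8/3, Δ2=4/3
row 1: diag=8, rhs=-58; c'=3/8, d'=-29/4
row 2: denom=12−3·3/8=87/8; d'=(24−3·-29/4)/(87/8)=122/29
back: M2=122/29
back: M1=-29/4−3/8·122/29=-256/29
M: M0=0, M1=-256/29, M2=122/29, M3=0
seg 0: a=-4, c=M0/2=0, d=(M1−M0)/(6·1)=-128/87, b=Δ0−h0·(2M0+M1)/6=737/87
seg 1: a=3, c=M1/2=-128/29, d=(M2−M1)/(6·3)=21/29, b=Δ1−h1·(2M1+M2)/6=353/87
seg 2: a=-5, c=M2/2=61/29, d=(M3−M2)/(6·3)=-61/261, b=Δ2−h2·(2M2+M3)/6=-250/87
t_q=5/2 → seg 1, τ=3/2; S=3+353/87·τ+-128/29·τ²+21/29·τ³=371/232

  seg 0: a=-4 b=737/87 c=0 d=-128/87
  seg 1: a=3 b=353/87 c=-128/29 d=21/29
  seg 2: a=-5 b=-250/87 c=61/29 d=-61/261
S(5/2) = 371/232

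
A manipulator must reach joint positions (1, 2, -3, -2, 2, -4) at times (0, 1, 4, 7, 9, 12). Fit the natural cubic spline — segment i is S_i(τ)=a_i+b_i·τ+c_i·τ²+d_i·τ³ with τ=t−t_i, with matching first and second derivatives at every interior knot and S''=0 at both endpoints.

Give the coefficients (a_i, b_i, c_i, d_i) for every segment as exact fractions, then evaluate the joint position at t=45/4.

Δ: Δ0=1, Δ1=-5/3, Δ2=1/3, Δ3=2, Δ4=-2
row 1: diag=8, rhs=-16; c'=3/8, d'=-2
row 2: denom=12−3·3/8=87/8; d'=(12−3·-2)/(87/8)=48/29
row 3: denom=10−3·8/29=266/29; d'=(10−3·48/29)/(266/29)=73/133
row 4: denom=10−2·29/133=1272/133; d'=(-24−2·73/133)/(1272/133)=-1669/636
back: M4=-1669/636
back: M3=73/133−29/133·-1669/636=713/636
back: M2=48/29−8/29·713/636=214/159
back: M1=-2−3/8·214/159=-531/212
M: M0=0, M1=-531/212, M2=214/159, M3=713/636, M4=-1669/636, M5=0
seg 0: a=1, c=M0/2=0, d=(M1−M0)/(6·1)=-177/424, b=Δ0−h0·(2M0+M1)/6=601/424
seg 1: a=2, c=M1/2=-531/424, d=(M2−M1)/(6·3)=2449/11448, b=Δ1−h1·(2M1+M2)/6=35/212
seg 2: a=-3, c=M2/2=107/159, d=(M3−M2)/(6·3)=-143/11448, b=Δ2−h2·(2M2+M3)/6=-667/424
seg 3: a=-2, c=M3/2=713/1272, d=(M4−M3)/(6·2)=-397/1272, b=Δ3−h3·(2M3+M4)/6=451/212
seg 4: a=2, c=M4/2=-1669/1272, d=(M5−M4)/(6·3)=1669/11448, b=Δ4−h4·(2M4+M5)/6=397/636
t_q=45/4 → seg 4, τ=9/4; S=2+397/636·τ+-1669/1272·τ²+1669/11448·τ³=-42805/27136

  seg 0: a=1 b=601/424 c=0 d=-177/424
  seg 1: a=2 b=35/212 c=-531/424 d=2449/11448
  seg 2: a=-3 b=-667/424 c=107/159 d=-143/11448
  seg 3: a=-2 b=451/212 c=713/1272 d=-397/1272
  seg 4: a=2 b=397/636 c=-1669/1272 d=1669/11448
S(45/4) = -42805/27136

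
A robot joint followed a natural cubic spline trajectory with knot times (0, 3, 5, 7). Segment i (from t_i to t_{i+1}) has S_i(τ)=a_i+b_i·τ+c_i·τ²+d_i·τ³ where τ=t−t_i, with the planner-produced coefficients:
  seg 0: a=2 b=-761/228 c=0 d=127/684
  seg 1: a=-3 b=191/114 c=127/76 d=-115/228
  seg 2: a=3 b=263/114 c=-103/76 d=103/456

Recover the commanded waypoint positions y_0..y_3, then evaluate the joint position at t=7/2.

y_0 = S_0(0) = a_0 = 2
y_1 = S_1(0) = a_1 = -3
y_2 = S_2(0) = a_2 = 3
y_3 = S_2(2) = 4
t_q=7/2 is in segment 1 (τ=1/2); S_1(τ)=-1099/608

y_0=2 y_1=-3 y_2=3 y_3=4
S(7/2) = -1099/608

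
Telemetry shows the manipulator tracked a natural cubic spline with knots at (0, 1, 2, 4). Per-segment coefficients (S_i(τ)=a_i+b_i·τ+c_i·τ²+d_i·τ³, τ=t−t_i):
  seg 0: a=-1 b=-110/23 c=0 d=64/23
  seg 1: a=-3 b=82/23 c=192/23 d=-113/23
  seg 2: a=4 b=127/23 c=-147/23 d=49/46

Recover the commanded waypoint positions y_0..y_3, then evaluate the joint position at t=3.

y_0 = S_0(0) = a_0 = -1
y_1 = S_1(0) = a_1 = -3
y_2 = S_2(0) = a_2 = 4
y_3 = S_2(2) = -2
t_q=3 is in segment 2 (τ=1); S_2(τ)=193/46

y_0=-1 y_1=-3 y_2=4 y_3=-2
S(3) = 193/46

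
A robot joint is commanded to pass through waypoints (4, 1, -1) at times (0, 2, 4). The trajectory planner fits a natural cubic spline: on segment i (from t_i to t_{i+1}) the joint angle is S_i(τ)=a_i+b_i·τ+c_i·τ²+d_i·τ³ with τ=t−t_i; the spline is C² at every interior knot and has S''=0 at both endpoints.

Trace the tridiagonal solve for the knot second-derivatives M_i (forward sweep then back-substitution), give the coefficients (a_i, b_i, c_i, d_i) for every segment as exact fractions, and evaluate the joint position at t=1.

Δ: Δ0=-3/2, Δ1=-1
row 1: diag=8, rhs=3; c'=1/4, d'=3/8
back: M1=3/8
M: M0=0, M1=3/8, M2=0
seg 0: a=4, c=M0/2=0, d=(M1−M0)/(6·2)=1/32, b=Δ0−h0·(2M0+M1)/6=-13/8
seg 1: a=1, c=M1/2=3/16, d=(M2−M1)/(6·2)=-1/32, b=Δ1−h1·(2M1+M2)/6=-5/4
t_q=1 → seg 0, τ=1; S=4+-13/8·τ+0·τ²+1/32·τ³=77/32

  seg 0: a=4 b=-13/8 c=0 d=1/32
  seg 1: a=1 b=-5/4 c=3/16 d=-1/32
S(1) = 77/32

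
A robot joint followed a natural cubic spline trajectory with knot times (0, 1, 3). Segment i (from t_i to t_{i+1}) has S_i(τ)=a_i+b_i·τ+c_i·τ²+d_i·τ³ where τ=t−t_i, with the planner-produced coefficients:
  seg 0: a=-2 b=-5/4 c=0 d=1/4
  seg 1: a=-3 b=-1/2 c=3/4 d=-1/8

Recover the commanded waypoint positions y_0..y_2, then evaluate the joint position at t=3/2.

y_0=-2 y_1=-3 y_2=-2
S(3/2) = -197/64

y_0 = S_0(0) = a_0 = -2
y_1 = S_1(0) = a_1 = -3
y_2 = S_1(2) = -2
t_q=3/2 is in segment 1 (τ=1/2); S_1(τ)=-197/64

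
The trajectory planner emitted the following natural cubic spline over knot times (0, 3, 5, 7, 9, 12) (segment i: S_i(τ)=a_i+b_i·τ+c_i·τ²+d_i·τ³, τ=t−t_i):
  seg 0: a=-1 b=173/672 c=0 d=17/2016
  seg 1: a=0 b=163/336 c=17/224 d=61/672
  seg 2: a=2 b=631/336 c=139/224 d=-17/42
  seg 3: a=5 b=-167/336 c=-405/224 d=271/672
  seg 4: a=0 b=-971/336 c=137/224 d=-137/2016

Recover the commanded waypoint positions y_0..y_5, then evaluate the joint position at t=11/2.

y_0 = S_0(0) = a_0 = -1
y_1 = S_1(0) = a_1 = 0
y_2 = S_2(0) = a_2 = 2
y_3 = S_3(0) = a_3 = 5
y_4 = S_4(0) = a_4 = 0
y_5 = S_4(3) = -5
t_q=11/2 is in segment 2 (τ=1/2); S_2(τ)=2727/896

y_0=-1 y_1=0 y_2=2 y_3=5 y_4=0 y_5=-5
S(11/2) = 2727/896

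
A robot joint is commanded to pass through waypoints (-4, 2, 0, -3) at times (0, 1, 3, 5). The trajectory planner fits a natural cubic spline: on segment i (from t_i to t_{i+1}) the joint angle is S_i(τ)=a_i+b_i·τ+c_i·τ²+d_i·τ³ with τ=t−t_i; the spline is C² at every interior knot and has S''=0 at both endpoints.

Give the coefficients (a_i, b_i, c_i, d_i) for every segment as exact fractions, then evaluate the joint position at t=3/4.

Δ: Δ0=6, Δ1=-1, Δ2=-3/2
row 1: diag=6, rhs=-42; c'=1/3, d'=-7
row 2: denom=8−2·1/3=22/3; d'=(-3−2·-7)/(22/3)=3/2
back: M2=3/2
back: M1=-7−1/3·3/2=-15/2
M: M0=0, M1=-15/2, M2=3/2, M3=0
seg 0: a=-4, c=M0/2=0, d=(M1−M0)/(6·1)=-5/4, b=Δ0−h0·(2M0+M1)/6=29/4
seg 1: a=2, c=M1/2=-15/4, d=(M2−M1)/(6·2)=3/4, b=Δ1−h1·(2M1+M2)/6=7/2
seg 2: a=0, c=M2/2=3/4, d=(M3−M2)/(6·2)=-1/8, b=Δ2−h2·(2M2+M3)/6=-5/2
t_q=3/4 → seg 0, τ=3/4; S=-4+29/4·τ+0·τ²+-5/4·τ³=233/256

  seg 0: a=-4 b=29/4 c=0 d=-5/4
  seg 1: a=2 b=7/2 c=-15/4 d=3/4
  seg 2: a=0 b=-5/2 c=3/4 d=-1/8
S(3/4) = 233/256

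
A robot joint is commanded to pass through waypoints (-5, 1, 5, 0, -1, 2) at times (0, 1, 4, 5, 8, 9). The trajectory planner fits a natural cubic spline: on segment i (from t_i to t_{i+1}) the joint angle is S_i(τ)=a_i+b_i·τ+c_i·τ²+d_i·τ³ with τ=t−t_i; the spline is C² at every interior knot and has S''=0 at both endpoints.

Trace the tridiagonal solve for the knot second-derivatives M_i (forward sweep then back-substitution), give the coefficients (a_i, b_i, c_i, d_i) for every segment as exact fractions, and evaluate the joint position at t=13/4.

Δ: Δ0=6, Δ1=4/3, Δ2=-5, Δ3=-1/3, Δ4=3
row 1: diag=8, rhs=-28; c'=3/8, d'=-7/2
row 2: denom=8−3·3/8=55/8; d'=(-38−3·-7/2)/(55/8)=-4
row 3: denom=8−1·8/55=432/55; d'=(28−1·-4)/(432/55)=110/27
row 4: denom=8−3·55/144=329/48; d'=(20−3·110/27)/(329/48)=160/141
back: M4=160/141
back: M3=110/27−55/144·160/141=1540/423
back: M2=-4−8/55·1540/423=-1916/423
back: M1=-7/2−3/8·-1916/423=-254/141
M: M0=0, M1=-254/141, M2=-1916/423, M3=1540/423, M4=160/141, M5=0
seg 0: a=-5, c=M0/2=0, d=(M1−M0)/(6·1)=-127/423, b=Δ0−h0·(2M0+M1)/6=2665/423
seg 1: a=1, c=M1/2=-127/141, d=(M2−M1)/(6·3)=-577/3807, b=Δ1−h1·(2M1+M2)/6=2284/423
seg 2: a=5, c=M2/2=-958/423, d=(M3−M2)/(6·1)=64/47, b=Δ2−h2·(2M2+M3)/6=-1733/423
seg 3: a=0, c=M3/2=770/423, d=(M4−M3)/(6·3)=-530/3807, b=Δ3−h3·(2M3+M4)/6=-1921/423
seg 4: a=-1, c=M4/2=80/141, d=(M5−M4)/(6·1)=-80/423, b=Δ4−h4·(2M4+M5)/6=1109/423
t_q=13/4 → seg 1, τ=9/4; S=1+2284/423·τ+-127/141·τ²+-577/3807·τ³=20643/3008

  seg 0: a=-5 b=2665/423 c=0 d=-127/423
  seg 1: a=1 b=2284/423 c=-127/141 d=-577/3807
  seg 2: a=5 b=-1733/423 c=-958/423 d=64/47
  seg 3: a=0 b=-1921/423 c=770/423 d=-530/3807
  seg 4: a=-1 b=1109/423 c=80/141 d=-80/423
S(13/4) = 20643/3008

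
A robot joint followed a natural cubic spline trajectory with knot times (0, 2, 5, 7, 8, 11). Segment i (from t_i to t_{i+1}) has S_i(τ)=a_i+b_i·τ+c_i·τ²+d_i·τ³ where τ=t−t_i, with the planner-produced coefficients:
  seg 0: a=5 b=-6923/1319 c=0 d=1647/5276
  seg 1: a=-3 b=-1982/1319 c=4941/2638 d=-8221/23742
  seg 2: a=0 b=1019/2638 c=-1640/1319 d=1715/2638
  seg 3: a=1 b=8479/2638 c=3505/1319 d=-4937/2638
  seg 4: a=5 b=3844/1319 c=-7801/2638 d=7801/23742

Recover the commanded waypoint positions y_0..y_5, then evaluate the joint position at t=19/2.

y_0=5 y_1=-3 y_2=0 y_3=1 y_4=5 y_5=-4
S(19/2) = 80761/21104

y_0 = S_0(0) = a_0 = 5
y_1 = S_1(0) = a_1 = -3
y_2 = S_2(0) = a_2 = 0
y_3 = S_3(0) = a_3 = 1
y_4 = S_4(0) = a_4 = 5
y_5 = S_4(3) = -4
t_q=19/2 is in segment 4 (τ=3/2); S_4(τ)=80761/21104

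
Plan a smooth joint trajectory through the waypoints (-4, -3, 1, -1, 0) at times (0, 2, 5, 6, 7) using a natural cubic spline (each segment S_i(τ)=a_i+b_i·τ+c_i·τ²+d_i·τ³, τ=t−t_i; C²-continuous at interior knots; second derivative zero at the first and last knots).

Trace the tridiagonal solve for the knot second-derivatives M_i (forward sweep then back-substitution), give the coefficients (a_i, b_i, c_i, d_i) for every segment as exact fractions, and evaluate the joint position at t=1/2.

  seg 0: a=-4 b=-19/411 c=0 d=449/3288
  seg 1: a=-3 b=1309/822 c=449/548 d=-1489/4932
  seg 2: a=1 b=-2701/1644 c=-260/137 d=2533/1644
  seg 3: a=-1 b=-671/822 c=1493/548 d=-1493/1644
S(1/2) = -35125/8768

Δ: Δ0=1/2, Δ1=4/3, Δ2=-2, Δ3=1
row 1: diag=10, rhs=5; c'=3/10, d'=1/2
row 2: denom=8−3·3/10=71/10; d'=(-20−3·1/2)/(71/10)=-215/71
row 3: denom=4−1·10/71=274/71; d'=(18−1·-215/71)/(274/71)=1493/274
back: M3=1493/274
back: M2=-215/71−10/71·1493/274=-520/137
back: M1=1/2−3/10·-520/137=449/274
M: M0=0, M1=449/274, M2=-520/137, M3=1493/274, M4=0
seg 0: a=-4, c=M0/2=0, d=(M1−M0)/(6·2)=449/3288, b=Δ0−h0·(2M0+M1)/6=-19/411
seg 1: a=-3, c=M1/2=449/548, d=(M2−M1)/(6·3)=-1489/4932, b=Δ1−h1·(2M1+M2)/6=1309/822
seg 2: a=1, c=M2/2=-260/137, d=(M3−M2)/(6·1)=2533/1644, b=Δ2−h2·(2M2+M3)/6=-2701/1644
seg 3: a=-1, c=M3/2=1493/548, d=(M4−M3)/(6·1)=-1493/1644, b=Δ3−h3·(2M3+M4)/6=-671/822
t_q=1/2 → seg 0, τ=1/2; S=-4+-19/411·τ+0·τ²+449/3288·τ³=-35125/8768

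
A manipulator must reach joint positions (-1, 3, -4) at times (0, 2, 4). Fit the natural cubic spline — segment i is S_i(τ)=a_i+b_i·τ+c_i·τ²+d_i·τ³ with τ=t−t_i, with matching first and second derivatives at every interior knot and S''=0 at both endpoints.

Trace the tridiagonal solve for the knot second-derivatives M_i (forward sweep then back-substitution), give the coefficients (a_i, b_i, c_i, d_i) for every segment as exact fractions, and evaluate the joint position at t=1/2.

Δ: Δ0=2, Δ1=-7/2
row 1: diag=8, rhs=-33; c'=1/4, d'=-33/8
back: M1=-33/8
M: M0=0, M1=-33/8, M2=0
seg 0: a=-1, c=M0/2=0, d=(M1−M0)/(6·2)=-11/32, b=Δ0−h0·(2M0+M1)/6=27/8
seg 1: a=3, c=M1/2=-33/16, d=(M2−M1)/(6·2)=11/32, b=Δ1−h1·(2M1+M2)/6=-3/4
t_q=1/2 → seg 0, τ=1/2; S=-1+27/8·τ+0·τ²+-11/32·τ³=165/256

  seg 0: a=-1 b=27/8 c=0 d=-11/32
  seg 1: a=3 b=-3/4 c=-33/16 d=11/32
S(1/2) = 165/256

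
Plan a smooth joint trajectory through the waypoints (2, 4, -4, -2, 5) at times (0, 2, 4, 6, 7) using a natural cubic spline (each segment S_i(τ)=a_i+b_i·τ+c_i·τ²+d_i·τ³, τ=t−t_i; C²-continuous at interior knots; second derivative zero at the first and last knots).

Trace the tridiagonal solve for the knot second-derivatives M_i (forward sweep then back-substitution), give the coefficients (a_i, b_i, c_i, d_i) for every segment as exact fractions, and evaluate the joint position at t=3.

Δ: Δ0=1, Δ1=-4, Δ2=1, Δ3=7
row 1: diag=8, rhs=-30; c'=1/4, d'=-15/4
row 2: denom=8−2·1/4=15/2; d'=(30−2·-15/4)/(15/2)=5
row 3: denom=6−2·4/15=82/15; d'=(36−2·5)/(82/15)=195/41
back: M3=195/41
back: M2=5−4/15·195/41=153/41
back: M1=-15/4−1/4·153/41=-192/41
M: M0=0, M1=-192/41, M2=153/41, M3=195/41, M4=0
seg 0: a=2, c=M0/2=0, d=(M1−M0)/(6·2)=-16/41, b=Δ0−h0·(2M0+M1)/6=105/41
seg 1: a=4, c=M1/2=-96/41, d=(M2−M1)/(6·2)=115/164, b=Δ1−h1·(2M1+M2)/6=-87/41
seg 2: a=-4, c=M2/2=153/82, d=(M3−M2)/(6·2)=7/82, b=Δ2−h2·(2M2+M3)/6=-126/41
seg 3: a=-2, c=M3/2=195/82, d=(M4−M3)/(6·1)=-65/82, b=Δ3−h3·(2M3+M4)/6=222/41
t_q=3 → seg 1, τ=1; S=4+-87/41·τ+-96/41·τ²+115/164·τ³=39/164

  seg 0: a=2 b=105/41 c=0 d=-16/41
  seg 1: a=4 b=-87/41 c=-96/41 d=115/164
  seg 2: a=-4 b=-126/41 c=153/82 d=7/82
  seg 3: a=-2 b=222/41 c=195/82 d=-65/82
S(3) = 39/164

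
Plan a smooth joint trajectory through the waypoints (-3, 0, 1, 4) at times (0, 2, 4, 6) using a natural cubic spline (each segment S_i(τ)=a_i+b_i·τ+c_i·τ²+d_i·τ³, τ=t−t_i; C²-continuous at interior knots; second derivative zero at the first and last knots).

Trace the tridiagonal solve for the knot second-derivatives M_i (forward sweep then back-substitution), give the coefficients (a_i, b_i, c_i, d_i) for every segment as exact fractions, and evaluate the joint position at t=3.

Δ: Δ0=3/2, Δ1=1/2, Δ2=3/2
row 1: diag=8, rhs=-6; c'=1/4, d'=-3/4
row 2: denom=8−2·1/4=15/2; d'=(6−2·-3/4)/(15/2)=1
back: M2=1
back: M1=-3/4−1/4·1=-1
M: M0=0, M1=-1, M2=1, M3=0
seg 0: a=-3, c=M0/2=0, d=(M1−M0)/(6·2)=-1/12, b=Δ0−h0·(2M0+M1)/6=11/6
seg 1: a=0, c=M1/2=-1/2, d=(M2−M1)/(6·2)=1/6, b=Δ1−h1·(2M1+M2)/6=5/6
seg 2: a=1, c=M2/2=1/2, d=(M3−M2)/(6·2)=-1/12, b=Δ2−h2·(2M2+M3)/6=5/6
t_q=3 → seg 1, τ=1; S=0+5/6·τ+-1/2·τ²+1/6·τ³=1/2

  seg 0: a=-3 b=11/6 c=0 d=-1/12
  seg 1: a=0 b=5/6 c=-1/2 d=1/6
  seg 2: a=1 b=5/6 c=1/2 d=-1/12
S(3) = 1/2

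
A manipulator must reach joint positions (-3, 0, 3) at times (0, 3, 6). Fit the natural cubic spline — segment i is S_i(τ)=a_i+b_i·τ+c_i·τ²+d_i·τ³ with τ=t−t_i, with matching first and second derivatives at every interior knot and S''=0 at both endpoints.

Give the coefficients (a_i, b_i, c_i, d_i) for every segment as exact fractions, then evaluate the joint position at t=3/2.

  seg 0: a=-3 b=1 c=0 d=0
  seg 1: a=0 b=1 c=0 d=0
S(3/2) = -3/2

Δ: Δ0=1, Δ1=1
row 1: diag=12, rhs=0; c'=1/4, d'=0
back: M1=0
M: M0=0, M1=0, M2=0
seg 0: a=-3, c=M0/2=0, d=(M1−M0)/(6·3)=0, b=Δ0−h0·(2M0+M1)/6=1
seg 1: a=0, c=M1/2=0, d=(M2−M1)/(6·3)=0, b=Δ1−h1·(2M1+M2)/6=1
t_q=3/2 → seg 0, τ=3/2; S=-3+1·τ+0·τ²+0·τ³=-3/2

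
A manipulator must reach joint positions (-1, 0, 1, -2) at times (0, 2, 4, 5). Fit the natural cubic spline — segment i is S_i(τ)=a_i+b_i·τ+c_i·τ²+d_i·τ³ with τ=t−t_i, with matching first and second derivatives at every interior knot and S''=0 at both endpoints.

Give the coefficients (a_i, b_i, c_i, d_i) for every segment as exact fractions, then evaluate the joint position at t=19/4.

  seg 0: a=-1 b=2/11 c=0 d=7/88
  seg 1: a=0 b=25/22 c=21/44 d=-35/88
  seg 2: a=1 b=-19/11 c=-21/11 d=7/11
S(19/4) = -775/704

Δ: Δ0=1/2, Δ1=1/2, Δ2=-3
row 1: diag=8, rhs=0; c'=1/4, d'=0
row 2: denom=6−2·1/4=11/2; d'=(-21−2·0)/(11/2)=-42/11
back: M2=-42/11
back: M1=0−1/4·-42/11=21/22
M: M0=0, M1=21/22, M2=-42/11, M3=0
seg 0: a=-1, c=M0/2=0, d=(M1−M0)/(6·2)=7/88, b=Δ0−h0·(2M0+M1)/6=2/11
seg 1: a=0, c=M1/2=21/44, d=(M2−M1)/(6·2)=-35/88, b=Δ1−h1·(2M1+M2)/6=25/22
seg 2: a=1, c=M2/2=-21/11, d=(M3−M2)/(6·1)=7/11, b=Δ2−h2·(2M2+M3)/6=-19/11
t_q=19/4 → seg 2, τ=3/4; S=1+-19/11·τ+-21/11·τ²+7/11·τ³=-775/704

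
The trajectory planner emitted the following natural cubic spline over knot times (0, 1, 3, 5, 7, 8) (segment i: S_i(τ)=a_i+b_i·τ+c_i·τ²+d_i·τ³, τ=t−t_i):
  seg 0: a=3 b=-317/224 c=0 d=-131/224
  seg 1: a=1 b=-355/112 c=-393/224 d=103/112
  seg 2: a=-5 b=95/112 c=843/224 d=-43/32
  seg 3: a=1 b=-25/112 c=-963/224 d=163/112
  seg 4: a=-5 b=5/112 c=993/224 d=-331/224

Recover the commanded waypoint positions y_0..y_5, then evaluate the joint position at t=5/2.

y_0 = S_0(0) = a_0 = 3
y_1 = S_1(0) = a_1 = 1
y_2 = S_2(0) = a_2 = -5
y_3 = S_3(0) = a_3 = 1
y_4 = S_4(0) = a_4 = -5
y_5 = S_4(1) = -2
t_q=5/2 is in segment 1 (τ=3/2); S_1(τ)=-515/112

y_0=3 y_1=1 y_2=-5 y_3=1 y_4=-5 y_5=-2
S(5/2) = -515/112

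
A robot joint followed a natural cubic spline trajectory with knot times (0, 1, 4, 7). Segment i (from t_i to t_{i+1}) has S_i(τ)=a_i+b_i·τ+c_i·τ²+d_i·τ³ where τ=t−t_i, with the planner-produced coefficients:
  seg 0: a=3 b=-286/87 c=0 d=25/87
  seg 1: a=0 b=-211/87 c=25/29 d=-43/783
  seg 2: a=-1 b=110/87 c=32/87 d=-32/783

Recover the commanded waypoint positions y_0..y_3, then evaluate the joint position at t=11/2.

y_0 = S_0(0) = a_0 = 3
y_1 = S_1(0) = a_1 = 0
y_2 = S_2(0) = a_2 = -1
y_3 = S_2(3) = 5
t_q=11/2 is in segment 2 (τ=3/2); S_2(τ)=46/29

y_0=3 y_1=0 y_2=-1 y_3=5
S(11/2) = 46/29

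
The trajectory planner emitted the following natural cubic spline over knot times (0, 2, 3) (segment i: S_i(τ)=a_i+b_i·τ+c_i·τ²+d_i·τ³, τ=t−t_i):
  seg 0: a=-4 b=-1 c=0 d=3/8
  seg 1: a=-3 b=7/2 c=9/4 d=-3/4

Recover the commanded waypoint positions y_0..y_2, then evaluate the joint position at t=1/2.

y_0=-4 y_1=-3 y_2=2
S(1/2) = -285/64

y_0 = S_0(0) = a_0 = -4
y_1 = S_1(0) = a_1 = -3
y_2 = S_1(1) = 2
t_q=1/2 is in segment 0 (τ=1/2); S_0(τ)=-285/64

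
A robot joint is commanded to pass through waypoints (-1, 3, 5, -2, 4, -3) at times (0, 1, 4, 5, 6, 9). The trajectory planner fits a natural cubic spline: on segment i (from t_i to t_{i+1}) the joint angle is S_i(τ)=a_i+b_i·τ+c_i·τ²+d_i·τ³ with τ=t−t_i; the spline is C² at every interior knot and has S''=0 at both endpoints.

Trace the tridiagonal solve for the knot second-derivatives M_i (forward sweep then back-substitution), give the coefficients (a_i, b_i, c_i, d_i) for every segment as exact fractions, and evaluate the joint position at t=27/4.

Δ: Δ0=4, Δ1=2/3, Δ2=-7, Δ3=6, Δ4=-7/3
row 1: diag=8, rhs=-20; c'=3/8, d'=-5/2
row 2: denom=8−3·3/8=55/8; d'=(-46−3·-5/2)/(55/8)=-28/5
row 3: denom=4−1·8/55=212/55; d'=(78−1·-28/5)/(212/55)=2299/106
row 4: denom=8−1·55/212=1641/212; d'=(-50−1·2299/106)/(1641/212)=-5066/547
back: M4=-5066/547
back: M3=2299/106−55/212·-5066/547=13178/547
back: M2=-28/5−8/55·13178/547=-4980/547
back: M1=-5/2−3/8·-4980/547=500/547
M: M0=0, M1=500/547, M2=-4980/547, M3=13178/547, M4=-5066/547, M5=0
seg 0: a=-1, c=M0/2=0, d=(M1−M0)/(6·1)=250/1641, b=Δ0−h0·(2M0+M1)/6=6314/1641
seg 1: a=3, c=M1/2=250/547, d=(M2−M1)/(6·3)=-2740/4923, b=Δ1−h1·(2M1+M2)/6=7064/1641
seg 2: a=5, c=M2/2=-2490/547, d=(M3−M2)/(6·1)=9079/1641, b=Δ2−h2·(2M2+M3)/6=-13096/1641
seg 3: a=-2, c=M3/2=6589/547, d=(M4−M3)/(6·1)=-9122/1641, b=Δ3−h3·(2M3+M4)/6=-799/1641
seg 4: a=4, c=M4/2=-2533/547, d=(M5−M4)/(6·3)=2533/4923, b=Δ4−h4·(2M4+M5)/6=11369/1641
t_q=27/4 → seg 4, τ=3/4; S=4+11369/1641·τ+-2533/547·τ²+2533/4923·τ³=238347/35008

  seg 0: a=-1 b=6314/1641 c=0 d=250/1641
  seg 1: a=3 b=7064/1641 c=250/547 d=-2740/4923
  seg 2: a=5 b=-13096/1641 c=-2490/547 d=9079/1641
  seg 3: a=-2 b=-799/1641 c=6589/547 d=-9122/1641
  seg 4: a=4 b=11369/1641 c=-2533/547 d=2533/4923
S(27/4) = 238347/35008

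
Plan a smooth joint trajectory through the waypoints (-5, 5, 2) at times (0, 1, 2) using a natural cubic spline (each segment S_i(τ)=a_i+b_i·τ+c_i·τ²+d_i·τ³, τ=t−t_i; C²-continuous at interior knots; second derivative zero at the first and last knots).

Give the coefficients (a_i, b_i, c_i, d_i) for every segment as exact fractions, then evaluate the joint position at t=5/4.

  seg 0: a=-5 b=53/4 c=0 d=-13/4
  seg 1: a=5 b=7/2 c=-39/4 d=13/4
S(5/4) = 1361/256

Δ: Δ0=10, Δ1=-3
row 1: diag=4, rhs=-78; c'=1/4, d'=-39/2
back: M1=-39/2
M: M0=0, M1=-39/2, M2=0
seg 0: a=-5, c=M0/2=0, d=(M1−M0)/(6·1)=-13/4, b=Δ0−h0·(2M0+M1)/6=53/4
seg 1: a=5, c=M1/2=-39/4, d=(M2−M1)/(6·1)=13/4, b=Δ1−h1·(2M1+M2)/6=7/2
t_q=5/4 → seg 1, τ=1/4; S=5+7/2·τ+-39/4·τ²+13/4·τ³=1361/256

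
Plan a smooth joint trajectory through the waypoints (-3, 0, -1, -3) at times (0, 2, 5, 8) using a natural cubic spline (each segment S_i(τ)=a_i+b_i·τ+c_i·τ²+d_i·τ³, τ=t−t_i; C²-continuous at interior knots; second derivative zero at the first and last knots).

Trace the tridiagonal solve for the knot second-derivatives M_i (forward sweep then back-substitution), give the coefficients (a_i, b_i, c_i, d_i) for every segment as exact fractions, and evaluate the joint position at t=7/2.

Δ: Δ0=3/2, Δ1=-1/3, Δ2=-2/3
row 1: diag=10, rhs=-11; c'=3/10, d'=-11/10
row 2: denom=12−3·3/10=111/10; d'=(-2−3·-11/10)/(111/10)=13/111
back: M2=13/111
back: M1=-11/10−3/10·13/111=-42/37
M: M0=0, M1=-42/37, M2=13/111, M3=0
seg 0: a=-3, c=M0/2=0, d=(M1−M0)/(6·2)=-7/74, b=Δ0−h0·(2M0+M1)/6=139/74
seg 1: a=0, c=M1/2=-21/37, d=(M2−M1)/(6·3)=139/1998, b=Δ1−h1·(2M1+M2)/6=55/74
seg 2: a=-1, c=M2/2=13/222, d=(M3−M2)/(6·3)=-13/1998, b=Δ2−h2·(2M2+M3)/6=-29/37
t_q=7/2 → seg 1, τ=3/2; S=0+55/74·τ+-21/37·τ²+139/1998·τ³=43/592

  seg 0: a=-3 b=139/74 c=0 d=-7/74
  seg 1: a=0 b=55/74 c=-21/37 d=139/1998
  seg 2: a=-1 b=-29/37 c=13/222 d=-13/1998
S(7/2) = 43/592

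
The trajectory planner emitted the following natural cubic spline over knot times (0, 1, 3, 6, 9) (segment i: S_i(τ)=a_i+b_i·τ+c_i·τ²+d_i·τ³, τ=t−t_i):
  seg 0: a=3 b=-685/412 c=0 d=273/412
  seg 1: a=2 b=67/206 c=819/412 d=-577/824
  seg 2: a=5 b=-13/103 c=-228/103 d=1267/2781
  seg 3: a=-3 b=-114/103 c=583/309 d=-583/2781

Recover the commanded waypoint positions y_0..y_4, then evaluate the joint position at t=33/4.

y_0 = S_0(0) = a_0 = 3
y_1 = S_1(0) = a_1 = 2
y_2 = S_2(0) = a_2 = 5
y_3 = S_3(0) = a_3 = -3
y_4 = S_3(3) = 5
t_q=33/4 is in segment 3 (τ=9/4); S_3(τ)=11031/6592

y_0=3 y_1=2 y_2=5 y_3=-3 y_4=5
S(33/4) = 11031/6592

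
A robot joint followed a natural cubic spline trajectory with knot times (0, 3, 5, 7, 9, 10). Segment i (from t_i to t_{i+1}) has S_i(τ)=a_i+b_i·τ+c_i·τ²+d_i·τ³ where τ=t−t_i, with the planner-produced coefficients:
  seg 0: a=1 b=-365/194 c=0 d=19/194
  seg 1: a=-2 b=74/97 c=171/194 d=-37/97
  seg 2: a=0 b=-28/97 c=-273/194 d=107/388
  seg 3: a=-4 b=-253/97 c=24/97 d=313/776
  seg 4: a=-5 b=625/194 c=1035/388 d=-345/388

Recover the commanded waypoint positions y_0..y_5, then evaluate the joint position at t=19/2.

y_0=1 y_1=-2 y_2=0 y_3=-4 y_4=-5 y_5=0
S(19/2) = -8795/3104

y_0 = S_0(0) = a_0 = 1
y_1 = S_1(0) = a_1 = -2
y_2 = S_2(0) = a_2 = 0
y_3 = S_3(0) = a_3 = -4
y_4 = S_4(0) = a_4 = -5
y_5 = S_4(1) = 0
t_q=19/2 is in segment 4 (τ=1/2); S_4(τ)=-8795/3104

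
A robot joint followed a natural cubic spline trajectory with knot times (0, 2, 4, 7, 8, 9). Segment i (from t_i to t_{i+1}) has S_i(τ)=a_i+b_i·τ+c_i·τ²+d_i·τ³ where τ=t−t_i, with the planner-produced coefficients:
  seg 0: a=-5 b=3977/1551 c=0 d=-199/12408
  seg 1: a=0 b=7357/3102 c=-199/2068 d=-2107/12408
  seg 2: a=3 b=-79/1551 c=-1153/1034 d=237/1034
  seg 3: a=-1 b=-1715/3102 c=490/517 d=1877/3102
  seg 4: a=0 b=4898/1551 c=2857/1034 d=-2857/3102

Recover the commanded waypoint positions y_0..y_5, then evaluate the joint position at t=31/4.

y_0=-5 y_1=0 y_2=3 y_3=-1 y_4=0 y_5=5
S(31/4) = -41443/66176

y_0 = S_0(0) = a_0 = -5
y_1 = S_1(0) = a_1 = 0
y_2 = S_2(0) = a_2 = 3
y_3 = S_3(0) = a_3 = -1
y_4 = S_4(0) = a_4 = 0
y_5 = S_4(1) = 5
t_q=31/4 is in segment 3 (τ=3/4); S_3(τ)=-41443/66176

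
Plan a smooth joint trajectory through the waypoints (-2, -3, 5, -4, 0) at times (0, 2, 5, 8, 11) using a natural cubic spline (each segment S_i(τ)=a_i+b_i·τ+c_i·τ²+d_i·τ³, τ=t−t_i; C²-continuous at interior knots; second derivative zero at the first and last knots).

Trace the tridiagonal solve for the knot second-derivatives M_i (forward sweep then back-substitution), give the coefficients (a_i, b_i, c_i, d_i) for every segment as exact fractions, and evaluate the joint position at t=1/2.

  seg 0: a=-2 b=-109/69 c=0 d=149/552
  seg 1: a=-3 b=229/138 c=149/92 d=-1063/2484
  seg 2: a=5 b=-49/276 c=-154/69 d=1069/2484
  seg 3: a=-4 b=-269/138 c=151/92 d=-151/828
S(1/2) = -4057/1472

Δ: Δ0=-1/2, Δ1=8/3, Δ2=-3, Δ3=4/3
row 1: diag=10, rhs=19; c'=3/10, d'=19/10
row 2: denom=12−3·3/10=111/10; d'=(-34−3·19/10)/(111/10)=-397/111
row 3: denom=12−3·10/37=414/37; d'=(26−3·-397/111)/(414/37)=151/46
back: M3=151/46
back: M2=-397/111−10/37·151/46=-308/69
back: M1=19/10−3/10·-308/69=149/46
M: M0=0, M1=149/46, M2=-308/69, M3=151/46, M4=0
seg 0: a=-2, c=M0/2=0, d=(M1−M0)/(6·2)=149/552, b=Δ0−h0·(2M0+M1)/6=-109/69
seg 1: a=-3, c=M1/2=149/92, d=(M2−M1)/(6·3)=-1063/2484, b=Δ1−h1·(2M1+M2)/6=229/138
seg 2: a=5, c=M2/2=-154/69, d=(M3−M2)/(6·3)=1069/2484, b=Δ2−h2·(2M2+M3)/6=-49/276
seg 3: a=-4, c=M3/2=151/92, d=(M4−M3)/(6·3)=-151/828, b=Δ3−h3·(2M3+M4)/6=-269/138
t_q=1/2 → seg 0, τ=1/2; S=-2+-109/69·τ+0·τ²+149/552·τ³=-4057/1472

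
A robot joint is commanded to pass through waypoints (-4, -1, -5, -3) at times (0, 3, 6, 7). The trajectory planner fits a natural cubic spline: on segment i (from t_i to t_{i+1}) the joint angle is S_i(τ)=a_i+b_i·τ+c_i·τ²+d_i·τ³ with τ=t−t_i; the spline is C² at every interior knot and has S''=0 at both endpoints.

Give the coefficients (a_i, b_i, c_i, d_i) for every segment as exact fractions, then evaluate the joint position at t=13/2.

Δ: Δ0=1, Δ1=-4/3, Δ2=2
row 1: diag=12, rhs=-14; c'=1/4, d'=-7/6
row 2: denom=8−3·1/4=29/4; d'=(20−3·-7/6)/(29/4)=94/29
back: M2=94/29
back: M1=-7/6−1/4·94/29=-172/87
M: M0=0, M1=-172/87, M2=94/29, M3=0
seg 0: a=-4, c=M0/2=0, d=(M1−M0)/(6·3)=-86/783, b=Δ0−h0·(2M0+M1)/6=173/87
seg 1: a=-1, c=M1/2=-86/87, d=(M2−M1)/(6·3)=227/783, b=Δ1−h1·(2M1+M2)/6=-85/87
seg 2: a=-5, c=M2/2=47/29, d=(M3−M2)/(6·1)=-47/87, b=Δ2−h2·(2M2+M3)/6=80/87
t_q=13/2 → seg 2, τ=1/2; S=-5+80/87·τ+47/29·τ²+-47/87·τ³=-975/232

  seg 0: a=-4 b=173/87 c=0 d=-86/783
  seg 1: a=-1 b=-85/87 c=-86/87 d=227/783
  seg 2: a=-5 b=80/87 c=47/29 d=-47/87
S(13/2) = -975/232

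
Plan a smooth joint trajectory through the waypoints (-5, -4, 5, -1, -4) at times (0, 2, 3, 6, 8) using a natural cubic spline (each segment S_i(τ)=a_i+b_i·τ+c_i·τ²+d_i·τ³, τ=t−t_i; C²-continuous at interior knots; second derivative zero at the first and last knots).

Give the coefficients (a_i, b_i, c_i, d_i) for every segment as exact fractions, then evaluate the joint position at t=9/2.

  seg 0: a=-5 b=-47/16 c=0 d=55/64
  seg 1: a=-4 b=59/8 c=165/32 d=-113/32
  seg 2: a=5 b=227/32 c=-87/16 d=77/96
  seg 3: a=-1 b=-31/8 c=57/32 d=-19/64
S(9/2) = 1565/256

Δ: Δ0=1/2, Δ1=9, Δ2=-2, Δ3=-3/2
row 1: diag=6, rhs=51; c'=1/6, d'=17/2
row 2: denom=8−1·1/6=47/6; d'=(-66−1·17/2)/(47/6)=-447/47
row 3: denom=10−3·18/47=416/47; d'=(3−3·-447/47)/(416/47)=57/16
back: M3=57/16
back: M2=-447/47−18/47·57/16=-87/8
back: M1=17/2−1/6·-87/8=165/16
M: M0=0, M1=165/16, M2=-87/8, M3=57/16, M4=0
seg 0: a=-5, c=M0/2=0, d=(M1−M0)/(6·2)=55/64, b=Δ0−h0·(2M0+M1)/6=-47/16
seg 1: a=-4, c=M1/2=165/32, d=(M2−M1)/(6·1)=-113/32, b=Δ1−h1·(2M1+M2)/6=59/8
seg 2: a=5, c=M2/2=-87/16, d=(M3−M2)/(6·3)=77/96, b=Δ2−h2·(2M2+M3)/6=227/32
seg 3: a=-1, c=M3/2=57/32, d=(M4−M3)/(6·2)=-19/64, b=Δ3−h3·(2M3+M4)/6=-31/8
t_q=9/2 → seg 2, τ=3/2; S=5+227/32·τ+-87/16·τ²+77/96·τ³=1565/256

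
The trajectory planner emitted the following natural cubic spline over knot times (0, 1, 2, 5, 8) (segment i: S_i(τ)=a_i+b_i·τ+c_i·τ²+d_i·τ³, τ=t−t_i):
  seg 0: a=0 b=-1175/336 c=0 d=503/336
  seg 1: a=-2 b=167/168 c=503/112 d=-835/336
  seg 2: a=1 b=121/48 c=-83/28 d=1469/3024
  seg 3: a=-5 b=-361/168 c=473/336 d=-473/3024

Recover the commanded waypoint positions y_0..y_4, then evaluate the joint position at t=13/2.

y_0=0 y_1=-2 y_2=1 y_3=-5 y_4=-3
S(13/2) = -5003/896

y_0 = S_0(0) = a_0 = 0
y_1 = S_1(0) = a_1 = -2
y_2 = S_2(0) = a_2 = 1
y_3 = S_3(0) = a_3 = -5
y_4 = S_3(3) = -3
t_q=13/2 is in segment 3 (τ=3/2); S_3(τ)=-5003/896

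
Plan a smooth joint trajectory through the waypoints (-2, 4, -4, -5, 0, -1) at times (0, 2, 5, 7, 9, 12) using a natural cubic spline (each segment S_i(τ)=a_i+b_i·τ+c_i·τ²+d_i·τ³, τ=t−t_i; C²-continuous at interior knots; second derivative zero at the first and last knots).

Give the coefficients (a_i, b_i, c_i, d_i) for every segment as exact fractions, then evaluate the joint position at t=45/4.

Δ: Δ0=3, Δ1=-8/3, Δ2=-1/2, Δ3=5/2, Δ4=-1/3
row 1: diag=10, rhs=-34; c'=3/10, d'=-17/5
row 2: denom=10−3·3/10=91/10; d'=(13−3·-17/5)/(91/10)=232/91
row 3: denom=8−2·20/91=688/91; d'=(18−2·232/91)/(688/91)=587/344
row 4: denom=10−2·91/344=1629/172; d'=(-17−2·587/344)/(1629/172)=-3511/1629
back: M4=-3511/1629
back: M3=587/344−91/344·-3511/1629=7417/3258
back: M2=232/91−20/91·7417/3258=3338/1629
back: M1=-17/5−3/10·3338/1629=-2180/543
M: M0=0, M1=-2180/543, M2=3338/1629, M3=7417/3258, M4=-3511/1629, M5=0
seg 0: a=-2, c=M0/2=0, d=(M1−M0)/(6·2)=-545/1629, b=Δ0−h0·(2M0+M1)/6=7067/1629
seg 1: a=4, c=M1/2=-1090/543, d=(M2−M1)/(6·3)=4939/14661, b=Δ1−h1·(2M1+M2)/6=527/1629
seg 2: a=-4, c=M2/2=1669/1629, d=(M3−M2)/(6·2)=247/13032, b=Δ2−h2·(2M2+M3)/6=-4276/1629
seg 3: a=-5, c=M3/2=7417/6516, d=(M4−M3)/(6·2)=-4813/13032, b=Δ3−h3·(2M3+M4)/6=1847/1086
seg 4: a=0, c=M4/2=-3511/3258, d=(M5−M4)/(6·3)=3511/29322, b=Δ4−h4·(2M4+M5)/6=2968/1629
t_q=45/4 → seg 4, τ=9/4; S=0+2968/1629·τ+-3511/3258·τ²+3511/29322·τ³=179/23168

  seg 0: a=-2 b=7067/1629 c=0 d=-545/1629
  seg 1: a=4 b=527/1629 c=-1090/543 d=4939/14661
  seg 2: a=-4 b=-4276/1629 c=1669/1629 d=247/13032
  seg 3: a=-5 b=1847/1086 c=7417/6516 d=-4813/13032
  seg 4: a=0 b=2968/1629 c=-3511/3258 d=3511/29322
S(45/4) = 179/23168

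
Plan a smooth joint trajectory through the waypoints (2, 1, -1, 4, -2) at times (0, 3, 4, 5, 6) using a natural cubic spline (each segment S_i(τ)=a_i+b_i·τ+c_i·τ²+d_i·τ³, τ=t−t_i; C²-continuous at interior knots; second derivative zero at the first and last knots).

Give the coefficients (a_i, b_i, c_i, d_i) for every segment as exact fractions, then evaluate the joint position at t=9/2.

Δ: Δ0=-1/3, Δ1=-2, Δ2=5, Δ3=-6
row 1: diag=8, rhs=-10; c'=1/8, d'=-5/4
row 2: denom=4−1·1/8=31/8; d'=(42−1·-5/4)/(31/8)=346/31
row 3: denom=4−1·8/31=116/31; d'=(-66−1·346/31)/(116/31)=-598/29
back: M3=-598/29
back: M2=346/31−8/31·-598/29=478/29
back: M1=-5/4−1/8·478/29=-96/29
M: M0=0, M1=-96/29, M2=478/29, M3=-598/29, M4=0
seg 0: a=2, c=M0/2=0, d=(M1−M0)/(6·3)=-16/87, b=Δ0−h0·(2M0+M1)/6=115/87
seg 1: a=1, c=M1/2=-48/29, d=(M2−M1)/(6·1)=287/87, b=Δ1−h1·(2M1+M2)/6=-317/87
seg 2: a=-1, c=M2/2=239/29, d=(M3−M2)/(6·1)=-538/87, b=Δ2−h2·(2M2+M3)/6=256/87
seg 3: a=4, c=M3/2=-299/29, d=(M4−M3)/(6·1)=299/87, b=Δ3−h3·(2M3+M4)/6=76/87
t_q=9/2 → seg 2, τ=1/2; S=-1+256/87·τ+239/29·τ²+-538/87·τ³=51/29

  seg 0: a=2 b=115/87 c=0 d=-16/87
  seg 1: a=1 b=-317/87 c=-48/29 d=287/87
  seg 2: a=-1 b=256/87 c=239/29 d=-538/87
  seg 3: a=4 b=76/87 c=-299/29 d=299/87
S(9/2) = 51/29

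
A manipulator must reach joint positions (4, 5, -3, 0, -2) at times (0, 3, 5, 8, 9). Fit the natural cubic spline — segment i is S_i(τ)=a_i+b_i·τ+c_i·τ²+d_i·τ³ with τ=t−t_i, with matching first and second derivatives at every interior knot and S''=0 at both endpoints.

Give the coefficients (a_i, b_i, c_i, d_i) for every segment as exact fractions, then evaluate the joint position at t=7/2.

  seg 0: a=4 b=481/226 c=0 d=-1217/6102
  seg 1: a=5 b=-368/113 c=-1217/678 d=965/1356
  seg 2: a=-3 b=-643/339 c=839/339 d=-1535/3051
  seg 3: a=0 b=-214/339 c=-232/113 d=232/339
S(7/2) = 10891/3616

Δ: Δ0=1/3, Δ1=-4, Δ2=1, Δ3=-2
row 1: diag=10, rhs=-26; c'=1/5, d'=-13/5
row 2: denom=10−2·1/5=48/5; d'=(30−2·-13/5)/(48/5)=11/3
row 3: denom=8−3·5/16=113/16; d'=(-18−3·11/3)/(113/16)=-464/113
back: M3=-464/113
back: M2=11/3−5/16·-464/113=1678/339
back: M1=-13/5−1/5·1678/339=-1217/339
M: M0=0, M1=-1217/339, M2=1678/339, M3=-464/113, M4=0
seg 0: a=4, c=M0/2=0, d=(M1−M0)/(6·3)=-1217/6102, b=Δ0−h0·(2M0+M1)/6=481/226
seg 1: a=5, c=M1/2=-1217/678, d=(M2−M1)/(6·2)=965/1356, b=Δ1−h1·(2M1+M2)/6=-368/113
seg 2: a=-3, c=M2/2=839/339, d=(M3−M2)/(6·3)=-1535/3051, b=Δ2−h2·(2M2+M3)/6=-643/339
seg 3: a=0, c=M3/2=-232/113, d=(M4−M3)/(6·1)=232/339, b=Δ3−h3·(2M3+M4)/6=-214/339
t_q=7/2 → seg 1, τ=1/2; S=5+-368/113·τ+-1217/678·τ²+965/1356·τ³=10891/3616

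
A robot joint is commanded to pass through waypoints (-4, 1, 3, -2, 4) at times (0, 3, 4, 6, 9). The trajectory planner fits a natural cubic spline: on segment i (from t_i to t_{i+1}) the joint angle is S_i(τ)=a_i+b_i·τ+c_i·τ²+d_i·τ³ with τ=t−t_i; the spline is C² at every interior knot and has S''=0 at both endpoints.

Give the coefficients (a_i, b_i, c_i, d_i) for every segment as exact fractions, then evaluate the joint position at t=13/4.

Δ: Δ0=5/3, Δ1=2, Δ2=-5/2, Δ3=2
row 1: diag=8, rhs=2; c'=1/8, d'=1/4
row 2: denom=6−1·1/8=47/8; d'=(-27−1·1/4)/(47/8)=-218/47
row 3: denom=10−2·16/47=438/47; d'=(27−2·-218/47)/(438/47)=1705/438
back: M3=1705/438
back: M2=-218/47−16/47·1705/438=-1306/219
back: M1=1/4−1/8·-1306/219=218/219
M: M0=0, M1=218/219, M2=-1306/219, M3=1705/438, M4=0
seg 0: a=-4, c=M0/2=0, d=(M1−M0)/(6·3)=109/1971, b=Δ0−h0·(2M0+M1)/6=256/219
seg 1: a=1, c=M1/2=109/219, d=(M2−M1)/(6·1)=-254/219, b=Δ1−h1·(2M1+M2)/6=583/219
seg 2: a=3, c=M2/2=-653/219, d=(M3−M2)/(6·2)=1439/1752, b=Δ2−h2·(2M2+M3)/6=13/73
seg 3: a=-2, c=M3/2=1705/876, d=(M4−M3)/(6·3)=-1705/7884, b=Δ3−h3·(2M3+M4)/6=-829/438
t_q=13/4 → seg 1, τ=1/4; S=1+583/219·τ+109/219·τ²+-254/219·τ³=3921/2336

  seg 0: a=-4 b=256/219 c=0 d=109/1971
  seg 1: a=1 b=583/219 c=109/219 d=-254/219
  seg 2: a=3 b=13/73 c=-653/219 d=1439/1752
  seg 3: a=-2 b=-829/438 c=1705/876 d=-1705/7884
S(13/4) = 3921/2336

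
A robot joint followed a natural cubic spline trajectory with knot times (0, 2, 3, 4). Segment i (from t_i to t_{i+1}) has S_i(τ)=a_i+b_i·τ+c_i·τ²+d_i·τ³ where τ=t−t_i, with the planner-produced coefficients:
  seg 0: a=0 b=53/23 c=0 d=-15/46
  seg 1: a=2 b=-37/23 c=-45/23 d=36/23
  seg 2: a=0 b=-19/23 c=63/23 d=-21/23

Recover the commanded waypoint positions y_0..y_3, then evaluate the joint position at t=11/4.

y_0 = S_0(0) = a_0 = 0
y_1 = S_1(0) = a_1 = 2
y_2 = S_2(0) = a_2 = 0
y_3 = S_2(1) = 1
t_q=11/4 is in segment 1 (τ=3/4); S_1(τ)=65/184

y_0=0 y_1=2 y_2=0 y_3=1
S(11/4) = 65/184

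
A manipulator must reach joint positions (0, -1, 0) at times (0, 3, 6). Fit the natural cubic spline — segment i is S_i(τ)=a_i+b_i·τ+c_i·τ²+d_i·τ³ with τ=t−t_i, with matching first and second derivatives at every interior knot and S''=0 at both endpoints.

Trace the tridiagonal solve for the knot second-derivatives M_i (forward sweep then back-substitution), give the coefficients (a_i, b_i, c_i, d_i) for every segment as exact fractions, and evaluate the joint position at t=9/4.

  seg 0: a=0 b=-1/2 c=0 d=1/54
  seg 1: a=-1 b=0 c=1/6 d=-1/54
S(9/4) = -117/128

Δ: Δ0=-1/3, Δ1=1/3
row 1: diag=12, rhs=4; c'=1/4, d'=1/3
back: M1=1/3
M: M0=0, M1=1/3, M2=0
seg 0: a=0, c=M0/2=0, d=(M1−M0)/(6·3)=1/54, b=Δ0−h0·(2M0+M1)/6=-1/2
seg 1: a=-1, c=M1/2=1/6, d=(M2−M1)/(6·3)=-1/54, b=Δ1−h1·(2M1+M2)/6=0
t_q=9/4 → seg 0, τ=9/4; S=0+-1/2·τ+0·τ²+1/54·τ³=-117/128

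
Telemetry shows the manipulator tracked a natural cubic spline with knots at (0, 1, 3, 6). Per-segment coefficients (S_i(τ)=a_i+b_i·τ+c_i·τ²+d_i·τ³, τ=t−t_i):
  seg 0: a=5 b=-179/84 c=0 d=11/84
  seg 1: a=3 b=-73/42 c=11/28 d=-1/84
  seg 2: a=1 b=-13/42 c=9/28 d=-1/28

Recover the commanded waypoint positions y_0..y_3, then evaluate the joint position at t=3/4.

y_0=5 y_1=3 y_2=1 y_3=2
S(3/4) = 885/256

y_0 = S_0(0) = a_0 = 5
y_1 = S_1(0) = a_1 = 3
y_2 = S_2(0) = a_2 = 1
y_3 = S_2(3) = 2
t_q=3/4 is in segment 0 (τ=3/4); S_0(τ)=885/256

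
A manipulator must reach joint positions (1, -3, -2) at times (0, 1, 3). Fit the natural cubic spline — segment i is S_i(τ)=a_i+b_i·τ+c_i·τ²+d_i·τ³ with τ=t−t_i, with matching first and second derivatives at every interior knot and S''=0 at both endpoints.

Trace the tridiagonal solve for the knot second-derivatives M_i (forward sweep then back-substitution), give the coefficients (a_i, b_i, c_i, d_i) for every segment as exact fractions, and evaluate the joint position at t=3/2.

Δ: Δ0=-4, Δ1=1/2
row 1: diag=6, rhs=27; c'=1/3, d'=9/2
back: M1=9/2
M: M0=0, M1=9/2, M2=0
seg 0: a=1, c=M0/2=0, d=(M1−M0)/(6·1)=3/4, b=Δ0−h0·(2M0+M1)/6=-19/4
seg 1: a=-3, c=M1/2=9/4, d=(M2−M1)/(6·2)=-3/8, b=Δ1−h1·(2M1+M2)/6=-5/2
t_q=3/2 → seg 1, τ=1/2; S=-3+-5/2·τ+9/4·τ²+-3/8·τ³=-239/64

  seg 0: a=1 b=-19/4 c=0 d=3/4
  seg 1: a=-3 b=-5/2 c=9/4 d=-3/8
S(3/2) = -239/64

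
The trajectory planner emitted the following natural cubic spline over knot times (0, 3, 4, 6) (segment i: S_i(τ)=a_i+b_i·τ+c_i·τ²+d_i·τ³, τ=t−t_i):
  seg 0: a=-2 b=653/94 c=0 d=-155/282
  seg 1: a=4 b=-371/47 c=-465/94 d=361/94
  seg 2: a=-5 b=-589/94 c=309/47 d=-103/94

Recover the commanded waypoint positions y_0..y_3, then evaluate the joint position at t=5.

y_0=-2 y_1=4 y_2=-5 y_3=0
S(5) = -272/47

y_0 = S_0(0) = a_0 = -2
y_1 = S_1(0) = a_1 = 4
y_2 = S_2(0) = a_2 = -5
y_3 = S_2(2) = 0
t_q=5 is in segment 2 (τ=1); S_2(τ)=-272/47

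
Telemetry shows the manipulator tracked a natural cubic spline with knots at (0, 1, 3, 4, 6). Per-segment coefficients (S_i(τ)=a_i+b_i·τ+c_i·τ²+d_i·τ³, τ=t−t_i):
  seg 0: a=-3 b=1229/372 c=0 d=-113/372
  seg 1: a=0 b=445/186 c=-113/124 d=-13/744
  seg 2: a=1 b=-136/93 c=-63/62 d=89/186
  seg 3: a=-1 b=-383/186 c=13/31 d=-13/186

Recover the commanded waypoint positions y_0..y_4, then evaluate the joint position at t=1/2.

y_0=-3 y_1=0 y_2=1 y_3=-1 y_4=-4
S(1/2) = -1375/992

y_0 = S_0(0) = a_0 = -3
y_1 = S_1(0) = a_1 = 0
y_2 = S_2(0) = a_2 = 1
y_3 = S_3(0) = a_3 = -1
y_4 = S_3(2) = -4
t_q=1/2 is in segment 0 (τ=1/2); S_0(τ)=-1375/992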